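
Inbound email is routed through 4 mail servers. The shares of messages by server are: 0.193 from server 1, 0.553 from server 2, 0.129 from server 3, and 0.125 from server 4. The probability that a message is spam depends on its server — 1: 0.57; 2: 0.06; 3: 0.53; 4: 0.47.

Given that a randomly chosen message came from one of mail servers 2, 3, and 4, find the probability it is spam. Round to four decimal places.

P(S|J) ≈ 0.1986

Let J = {2, 3, 4}.
P(J) = 0.553 + 0.129 + 0.125 = 0.807.
P(S ∩ J) = 0.06·0.553 + 0.53·0.129 + 0.47·0.125 = 0.03318 + 0.06837 + 0.05875 = 0.1603.
P(S | J) = 0.1603 / 0.807 = 0.198637…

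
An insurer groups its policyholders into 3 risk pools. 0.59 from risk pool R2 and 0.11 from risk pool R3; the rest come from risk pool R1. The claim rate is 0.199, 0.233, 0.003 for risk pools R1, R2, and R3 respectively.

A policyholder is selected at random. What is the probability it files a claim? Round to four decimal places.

0.1975

P(R1) = 1 − (0.59 + 0.11) = 0.3.
Using total probability over the partition,
P(C) = P(C|R1)·P(R1) + P(C|R2)·P(R2) + P(C|R3)·P(R3)
      = 0.199·0.3 + 0.233·0.59 + 0.003·0.11
      = 0.0597 + 0.13747 + 0.00033 = 0.1975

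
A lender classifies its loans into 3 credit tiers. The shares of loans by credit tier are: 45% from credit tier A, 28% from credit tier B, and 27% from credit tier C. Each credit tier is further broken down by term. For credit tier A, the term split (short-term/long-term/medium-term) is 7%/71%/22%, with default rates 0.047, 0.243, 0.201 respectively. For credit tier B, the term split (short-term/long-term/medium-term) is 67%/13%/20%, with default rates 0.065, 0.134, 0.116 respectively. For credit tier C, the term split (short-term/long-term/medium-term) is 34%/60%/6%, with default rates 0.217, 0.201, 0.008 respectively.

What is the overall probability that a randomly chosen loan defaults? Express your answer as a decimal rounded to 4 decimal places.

P(D|A) = 0.07·0.047 + 0.71·0.243 + 0.22·0.201 = 0.00329 + 0.17253 + 0.04422 = 0.22004
P(D|B) = 0.67·0.065 + 0.13·0.134 + 0.2·0.116 = 0.04355 + 0.01742 + 0.0232 = 0.08417
P(D|C) = 0.34·0.217 + 0.6·0.201 + 0.06·0.008 = 0.07378 + 0.1206 + 0.00048 = 0.19486
By total probability over the outer partition,
P(D) = 0.45·0.22004 + 0.28·0.08417 + 0.27·0.19486
      = 0.099018 + 0.0235676 + 0.0526122 = 0.1751978

0.1752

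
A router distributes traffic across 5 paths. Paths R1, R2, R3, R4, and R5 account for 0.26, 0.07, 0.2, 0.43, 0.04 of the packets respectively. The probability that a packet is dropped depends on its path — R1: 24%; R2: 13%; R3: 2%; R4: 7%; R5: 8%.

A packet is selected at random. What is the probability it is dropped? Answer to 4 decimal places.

0.1088

P(L) = P(L|R1)·P(R1) + P(L|R2)·P(R2) + P(L|R3)·P(R3) + P(L|R4)·P(R4) + P(L|R5)·P(R5)
      = 0.24·0.26 + 0.13·0.07 + 0.02·0.2 + 0.07·0.43 + 0.08·0.04
      = 0.0624 + 0.0091 + 0.004 + 0.0301 + 0.0032 = 0.1088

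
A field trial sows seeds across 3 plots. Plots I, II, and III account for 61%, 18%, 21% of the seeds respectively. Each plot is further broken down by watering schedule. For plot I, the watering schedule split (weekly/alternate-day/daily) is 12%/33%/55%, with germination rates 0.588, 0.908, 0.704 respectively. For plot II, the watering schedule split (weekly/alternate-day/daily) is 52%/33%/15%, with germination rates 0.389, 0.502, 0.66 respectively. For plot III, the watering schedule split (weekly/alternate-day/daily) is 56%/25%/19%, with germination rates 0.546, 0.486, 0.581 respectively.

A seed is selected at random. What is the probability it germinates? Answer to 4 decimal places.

P(G) ≈ 0.6590

P(G|I) = 0.12·0.588 + 0.33·0.908 + 0.55·0.704 = 0.07056 + 0.29964 + 0.3872 = 0.7574
P(G|II) = 0.52·0.389 + 0.33·0.502 + 0.15·0.66 = 0.20228 + 0.16566 + 0.099 = 0.46694
P(G|III) = 0.56·0.546 + 0.25·0.486 + 0.19·0.581 = 0.30576 + 0.1215 + 0.11039 = 0.53765
Then overall,
P(G) = 0.61·0.7574 + 0.18·0.46694 + 0.21·0.53765
      = 0.462014 + 0.0840492 + 0.1129065 = 0.6589697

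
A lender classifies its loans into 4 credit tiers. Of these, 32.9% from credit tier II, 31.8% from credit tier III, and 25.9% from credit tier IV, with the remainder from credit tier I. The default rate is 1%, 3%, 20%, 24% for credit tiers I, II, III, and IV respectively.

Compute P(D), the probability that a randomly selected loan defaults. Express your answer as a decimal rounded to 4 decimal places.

P(D) ≈ 0.1366

P(I) = 1 − (0.329 + 0.318 + 0.259) = 0.094.
P(D) = P(D|I)·P(I) + P(D|II)·P(II) + P(D|III)·P(III) + P(D|IV)·P(IV)
      = 0.01·0.094 + 0.03·0.329 + 0.2·0.318 + 0.24·0.259
      = 0.00094 + 0.00987 + 0.0636 + 0.06216 = 0.13657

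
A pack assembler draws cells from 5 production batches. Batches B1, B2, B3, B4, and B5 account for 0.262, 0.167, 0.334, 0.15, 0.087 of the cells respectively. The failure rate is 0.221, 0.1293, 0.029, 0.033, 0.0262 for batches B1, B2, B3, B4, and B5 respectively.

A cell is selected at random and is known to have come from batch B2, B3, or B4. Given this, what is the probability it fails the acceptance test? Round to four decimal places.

Let S = {B2, B3, B4}.
P(S) = 0.167 + 0.334 + 0.15 = 0.651.
P(F ∩ S) = 0.1293·0.167 + 0.029·0.334 + 0.033·0.15 = 0.0215931 + 0.009686 + 0.00495 = 0.0362291.
P(F | S) = 0.0362291 / 0.651 = 0.055651…

P(F|S) ≈ 0.0557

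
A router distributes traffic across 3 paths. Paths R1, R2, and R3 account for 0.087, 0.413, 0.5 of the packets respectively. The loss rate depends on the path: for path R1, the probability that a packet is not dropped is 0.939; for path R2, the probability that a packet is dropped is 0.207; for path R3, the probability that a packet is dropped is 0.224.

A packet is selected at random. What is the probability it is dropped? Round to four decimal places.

0.2028

P(L|R1) = 1 − 0.939 = 0.061.
Using total probability over the partition,
P(L) = P(L|R1)·P(R1) + P(L|R2)·P(R2) + P(L|R3)·P(R3)
      = 0.061·0.087 + 0.207·0.413 + 0.224·0.5
      = 0.005307 + 0.085491 + 0.112 = 0.202798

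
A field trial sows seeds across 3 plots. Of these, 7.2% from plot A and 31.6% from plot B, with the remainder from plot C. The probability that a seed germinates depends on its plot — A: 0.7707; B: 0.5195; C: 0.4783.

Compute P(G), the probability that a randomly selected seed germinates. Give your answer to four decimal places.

P(C) = 1 − (0.072 + 0.316) = 0.612.
P(G) = P(G|A)·P(A) + P(G|B)·P(B) + P(G|C)·P(C)
      = 0.7707·0.072 + 0.5195·0.316 + 0.4783·0.612
      = 0.0554904 + 0.164162 + 0.2927196 = 0.512372

P(G) ≈ 0.5124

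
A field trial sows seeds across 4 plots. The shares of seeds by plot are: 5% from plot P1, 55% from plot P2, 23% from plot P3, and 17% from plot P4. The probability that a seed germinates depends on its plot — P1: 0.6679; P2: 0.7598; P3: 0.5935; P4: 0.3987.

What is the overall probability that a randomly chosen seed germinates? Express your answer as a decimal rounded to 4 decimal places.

0.6556

By the law of total probability,
P(G) = P(G|P1)·P(P1) + P(G|P2)·P(P2) + P(G|P3)·P(P3) + P(G|P4)·P(P4)
      = 0.6679·0.05 + 0.7598·0.55 + 0.5935·0.23 + 0.3987·0.17
      = 0.033395 + 0.41789 + 0.136505 + 0.067779 = 0.655569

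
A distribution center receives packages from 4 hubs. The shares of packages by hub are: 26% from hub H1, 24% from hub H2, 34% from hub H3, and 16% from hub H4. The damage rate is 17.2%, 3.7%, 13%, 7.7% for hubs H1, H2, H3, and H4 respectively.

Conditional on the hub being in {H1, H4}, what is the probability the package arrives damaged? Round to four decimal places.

0.1358

Let S = {H1, H4}.
P(S) = 0.26 + 0.16 = 0.42.
P(D ∩ S) = 0.172·0.26 + 0.077·0.16 = 0.04472 + 0.01232 = 0.05704.
P(D | S) = 0.05704 / 0.42 = 0.135810…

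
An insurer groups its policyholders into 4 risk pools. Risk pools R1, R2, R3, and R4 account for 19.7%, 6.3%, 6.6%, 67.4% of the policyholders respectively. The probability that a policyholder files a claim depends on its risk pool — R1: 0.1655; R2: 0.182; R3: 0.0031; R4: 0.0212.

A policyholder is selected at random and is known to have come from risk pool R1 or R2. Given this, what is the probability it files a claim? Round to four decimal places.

Let S = {R1, R2}.
P(S) = 0.197 + 0.063 = 0.26.
P(C ∩ S) = 0.1655·0.197 + 0.182·0.063 = 0.0326035 + 0.011466 = 0.0440695.
P(C | S) = 0.0440695 / 0.26 = 0.169498…

P(C|S) ≈ 0.1695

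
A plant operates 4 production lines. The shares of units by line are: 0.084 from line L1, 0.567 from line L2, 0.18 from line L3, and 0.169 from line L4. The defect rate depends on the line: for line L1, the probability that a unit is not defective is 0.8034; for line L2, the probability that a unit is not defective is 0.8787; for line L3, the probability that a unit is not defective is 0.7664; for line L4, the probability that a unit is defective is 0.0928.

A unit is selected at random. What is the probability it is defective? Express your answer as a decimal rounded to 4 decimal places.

0.1430

P(D|L1) = 1 − 0.8034 = 0.1966.
P(D|L2) = 1 − 0.8787 = 0.1213.
P(D|L3) = 1 − 0.7664 = 0.2336.
By the law of total probability,
P(D) = P(D|L1)·P(L1) + P(D|L2)·P(L2) + P(D|L3)·P(L3) + P(D|L4)·P(L4)
      = 0.1966·0.084 + 0.1213·0.567 + 0.2336·0.18 + 0.0928·0.169
      = 0.0165144 + 0.0687771 + 0.042048 + 0.0156832 = 0.1430227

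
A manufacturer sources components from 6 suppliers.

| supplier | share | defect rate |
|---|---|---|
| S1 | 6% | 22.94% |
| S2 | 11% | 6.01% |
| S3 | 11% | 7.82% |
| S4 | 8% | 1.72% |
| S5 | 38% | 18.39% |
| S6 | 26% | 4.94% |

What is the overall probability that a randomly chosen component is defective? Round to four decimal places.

P(D) ≈ 0.1131

By the law of total probability,
P(D) = P(D|S1)·P(S1) + P(D|S2)·P(S2) + P(D|S3)·P(S3) + P(D|S4)·P(S4) + P(D|S5)·P(S5) + P(D|S6)·P(S6)
      = 0.2294·0.06 + 0.0601·0.11 + 0.0782·0.11 + 0.0172·0.08 + 0.1839·0.38 + 0.0494·0.26
      = 0.013764 + 0.006611 + 0.008602 + 0.001376 + 0.069882 + 0.012844 = 0.113079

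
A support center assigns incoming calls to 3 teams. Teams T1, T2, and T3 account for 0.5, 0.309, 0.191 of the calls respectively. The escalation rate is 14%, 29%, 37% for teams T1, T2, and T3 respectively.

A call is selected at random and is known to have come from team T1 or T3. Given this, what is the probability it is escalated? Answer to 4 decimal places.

0.2036

Let S = {T1, T3}.
P(S) = 0.5 + 0.191 = 0.691.
P(E ∩ S) = 0.14·0.5 + 0.37·0.191 = 0.07 + 0.07067 = 0.14067.
P(E | S) = 0.14067 / 0.691 = 0.203575…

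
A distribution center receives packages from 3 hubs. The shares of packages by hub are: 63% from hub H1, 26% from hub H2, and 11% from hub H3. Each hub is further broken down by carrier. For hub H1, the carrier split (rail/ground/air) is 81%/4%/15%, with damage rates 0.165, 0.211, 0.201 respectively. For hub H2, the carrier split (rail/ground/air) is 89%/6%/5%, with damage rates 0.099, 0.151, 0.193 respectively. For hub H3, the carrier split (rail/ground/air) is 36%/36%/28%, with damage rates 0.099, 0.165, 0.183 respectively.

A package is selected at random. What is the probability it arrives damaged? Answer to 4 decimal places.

P(D) ≈ 0.1524

P(D|H1) = 0.81·0.165 + 0.04·0.211 + 0.15·0.201 = 0.13365 + 0.00844 + 0.03015 = 0.17224
P(D|H2) = 0.89·0.099 + 0.06·0.151 + 0.05·0.193 = 0.08811 + 0.00906 + 0.00965 = 0.10682
P(D|H3) = 0.36·0.099 + 0.36·0.165 + 0.28·0.183 = 0.03564 + 0.0594 + 0.05124 = 0.14628
Then overall,
P(D) = 0.63·0.17224 + 0.26·0.10682 + 0.11·0.14628
      = 0.1085112 + 0.0277732 + 0.0160908 = 0.1523752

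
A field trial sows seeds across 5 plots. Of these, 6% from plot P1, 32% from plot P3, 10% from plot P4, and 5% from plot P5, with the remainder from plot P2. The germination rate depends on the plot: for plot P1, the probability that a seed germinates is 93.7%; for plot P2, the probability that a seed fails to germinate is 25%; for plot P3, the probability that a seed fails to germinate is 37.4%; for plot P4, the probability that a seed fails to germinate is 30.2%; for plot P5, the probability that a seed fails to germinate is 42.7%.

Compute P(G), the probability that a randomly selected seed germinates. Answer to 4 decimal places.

0.7075

P(P2) = 1 − (0.06 + 0.32 + 0.1 + 0.05) = 0.47.
P(G|P2) = 1 − 0.25 = 0.75.
P(G|P3) = 1 − 0.374 = 0.626.
P(G|P4) = 1 − 0.302 = 0.698.
P(G|P5) = 1 − 0.427 = 0.573.
Summing over the partition,
P(G) = P(G|P1)·P(P1) + P(G|P2)·P(P2) + P(G|P3)·P(P3) + P(G|P4)·P(P4) + P(G|P5)·P(P5)
      = 0.937·0.06 + 0.75·0.47 + 0.626·0.32 + 0.698·0.1 + 0.573·0.05
      = 0.05622 + 0.3525 + 0.20032 + 0.0698 + 0.02865 = 0.70749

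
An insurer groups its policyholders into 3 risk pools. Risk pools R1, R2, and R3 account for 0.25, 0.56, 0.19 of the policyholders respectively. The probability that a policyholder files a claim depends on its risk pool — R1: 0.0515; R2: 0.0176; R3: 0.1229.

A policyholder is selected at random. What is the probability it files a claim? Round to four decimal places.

P(C) ≈ 0.0461

P(C) = P(C|R1)·P(R1) + P(C|R2)·P(R2) + P(C|R3)·P(R3)
      = 0.0515·0.25 + 0.0176·0.56 + 0.1229·0.19
      = 0.012875 + 0.009856 + 0.023351 = 0.046082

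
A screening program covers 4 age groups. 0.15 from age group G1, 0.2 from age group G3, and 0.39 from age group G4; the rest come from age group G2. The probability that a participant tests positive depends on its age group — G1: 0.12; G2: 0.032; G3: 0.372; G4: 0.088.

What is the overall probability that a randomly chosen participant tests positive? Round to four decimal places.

P(G2) = 1 − (0.15 + 0.2 + 0.39) = 0.26.
P(T) = P(T|G1)·P(G1) + P(T|G2)·P(G2) + P(T|G3)·P(G3) + P(T|G4)·P(G4)
      = 0.12·0.15 + 0.032·0.26 + 0.372·0.2 + 0.088·0.39
      = 0.018 + 0.00832 + 0.0744 + 0.03432 = 0.13504

0.1350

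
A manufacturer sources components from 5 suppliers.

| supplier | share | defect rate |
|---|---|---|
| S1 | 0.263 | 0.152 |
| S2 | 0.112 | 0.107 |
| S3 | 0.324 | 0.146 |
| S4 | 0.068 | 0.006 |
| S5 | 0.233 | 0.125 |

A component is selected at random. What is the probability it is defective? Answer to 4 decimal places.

P(D) ≈ 0.1288

P(D) = P(D|S1)·P(S1) + P(D|S2)·P(S2) + P(D|S3)·P(S3) + P(D|S4)·P(S4) + P(D|S5)·P(S5)
      = 0.152·0.263 + 0.107·0.112 + 0.146·0.324 + 0.006·0.068 + 0.125·0.233
      = 0.039976 + 0.011984 + 0.047304 + 0.000408 + 0.029125 = 0.128797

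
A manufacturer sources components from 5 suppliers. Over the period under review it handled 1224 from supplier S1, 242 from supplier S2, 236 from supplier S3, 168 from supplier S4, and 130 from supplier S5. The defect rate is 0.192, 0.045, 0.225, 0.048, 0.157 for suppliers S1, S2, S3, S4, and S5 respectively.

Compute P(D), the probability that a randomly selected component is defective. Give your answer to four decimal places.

P(D) ≈ 0.1637

Total: 1224 + 242 + 236 + 168 + 130 = 2000.
P(S1) = 1224/2000 = 0.612. P(S2) = 242/2000 = 0.121. P(S3) = 236/2000 = 0.118. P(S4) = 168/2000 = 0.084. P(S5) = 130/2000 = 0.065.
P(D) = P(D|S1)·P(S1) + P(D|S2)·P(S2) + P(D|S3)·P(S3) + P(D|S4)·P(S4) + P(D|S5)·P(S5)
      = 0.192·0.612 + 0.045·0.121 + 0.225·0.118 + 0.048·0.084 + 0.157·0.065
      = 0.117504 + 0.005445 + 0.02655 + 0.004032 + 0.010205 = 0.163736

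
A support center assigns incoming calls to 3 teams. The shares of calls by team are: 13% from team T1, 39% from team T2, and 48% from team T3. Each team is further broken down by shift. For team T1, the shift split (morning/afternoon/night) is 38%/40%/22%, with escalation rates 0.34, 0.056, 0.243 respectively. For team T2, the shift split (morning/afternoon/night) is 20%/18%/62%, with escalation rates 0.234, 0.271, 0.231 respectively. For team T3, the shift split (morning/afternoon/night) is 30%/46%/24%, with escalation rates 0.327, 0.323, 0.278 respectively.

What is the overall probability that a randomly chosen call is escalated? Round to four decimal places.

P(E) ≈ 0.2702

P(E|T1) = 0.38·0.34 + 0.4·0.056 + 0.22·0.243 = 0.1292 + 0.0224 + 0.05346 = 0.20506
P(E|T2) = 0.2·0.234 + 0.18·0.271 + 0.62·0.231 = 0.0468 + 0.04878 + 0.14322 = 0.2388
P(E|T3) = 0.3·0.327 + 0.46·0.323 + 0.24·0.278 = 0.0981 + 0.14858 + 0.06672 = 0.3134
Then overall,
P(E) = 0.13·0.20506 + 0.39·0.2388 + 0.48·0.3134
      = 0.0266578 + 0.093132 + 0.150432 = 0.2702218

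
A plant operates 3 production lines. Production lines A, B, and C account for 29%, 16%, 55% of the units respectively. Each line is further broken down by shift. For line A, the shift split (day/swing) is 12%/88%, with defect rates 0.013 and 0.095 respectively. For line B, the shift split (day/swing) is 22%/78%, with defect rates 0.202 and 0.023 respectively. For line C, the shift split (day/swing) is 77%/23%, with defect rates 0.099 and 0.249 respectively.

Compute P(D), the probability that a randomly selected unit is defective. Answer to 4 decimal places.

P(D) ≈ 0.1081

P(D|A) = 0.12·0.013 + 0.88·0.095 = 0.00156 + 0.0836 = 0.08516
P(D|B) = 0.22·0.202 + 0.78·0.023 = 0.04444 + 0.01794 = 0.06238
P(D|C) = 0.77·0.099 + 0.23·0.249 = 0.07623 + 0.05727 = 0.1335
By total probability over the outer partition,
P(D) = 0.29·0.08516 + 0.16·0.06238 + 0.55·0.1335
      = 0.0246964 + 0.0099808 + 0.073425 = 0.1081022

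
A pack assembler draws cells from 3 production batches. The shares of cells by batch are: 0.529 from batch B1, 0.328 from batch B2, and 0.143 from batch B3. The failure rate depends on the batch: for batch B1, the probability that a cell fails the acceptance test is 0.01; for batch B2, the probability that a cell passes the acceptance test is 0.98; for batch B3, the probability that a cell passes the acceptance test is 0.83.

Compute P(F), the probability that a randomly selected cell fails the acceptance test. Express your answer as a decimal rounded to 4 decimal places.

P(F) ≈ 0.0362

P(F|B2) = 1 − 0.98 = 0.02.
P(F|B3) = 1 − 0.83 = 0.17.
P(F) = P(F|B1)·P(B1) + P(F|B2)·P(B2) + P(F|B3)·P(B3)
      = 0.01·0.529 + 0.02·0.328 + 0.17·0.143
      = 0.00529 + 0.00656 + 0.02431 = 0.03616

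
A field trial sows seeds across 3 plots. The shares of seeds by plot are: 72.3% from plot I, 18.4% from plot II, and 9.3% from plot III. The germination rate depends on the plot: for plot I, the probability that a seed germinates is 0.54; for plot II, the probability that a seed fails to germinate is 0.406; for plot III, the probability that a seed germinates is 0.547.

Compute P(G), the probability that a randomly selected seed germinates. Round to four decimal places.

P(G|II) = 1 − 0.406 = 0.594.
By the law of total probability,
P(G) = P(G|I)·P(I) + P(G|II)·P(II) + P(G|III)·P(III)
      = 0.54·0.723 + 0.594·0.184 + 0.547·0.093
      = 0.39042 + 0.109296 + 0.050871 = 0.550587

0.5506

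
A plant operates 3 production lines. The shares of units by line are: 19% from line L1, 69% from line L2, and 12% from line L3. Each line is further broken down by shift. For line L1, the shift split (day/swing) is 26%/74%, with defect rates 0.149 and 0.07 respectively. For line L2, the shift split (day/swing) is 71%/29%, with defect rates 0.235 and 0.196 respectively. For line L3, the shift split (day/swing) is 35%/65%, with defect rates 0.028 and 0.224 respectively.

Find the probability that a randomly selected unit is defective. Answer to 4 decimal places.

P(D|L1) = 0.26·0.149 + 0.74·0.07 = 0.03874 + 0.0518 = 0.09054
P(D|L2) = 0.71·0.235 + 0.29·0.196 = 0.16685 + 0.05684 = 0.22369
P(D|L3) = 0.35·0.028 + 0.65·0.224 = 0.0098 + 0.1456 = 0.1554
Then overall,
P(D) = 0.19·0.09054 + 0.69·0.22369 + 0.12·0.1554
      = 0.0172026 + 0.1543461 + 0.018648 = 0.1901967

P(D) ≈ 0.1902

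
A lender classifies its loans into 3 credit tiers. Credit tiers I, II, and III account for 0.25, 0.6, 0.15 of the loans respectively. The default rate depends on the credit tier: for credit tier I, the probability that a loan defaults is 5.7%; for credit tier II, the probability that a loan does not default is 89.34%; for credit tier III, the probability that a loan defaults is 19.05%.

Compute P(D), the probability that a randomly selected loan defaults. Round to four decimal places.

0.1068

P(D|II) = 1 − 0.8934 = 0.1066.
P(D) = P(D|I)·P(I) + P(D|II)·P(II) + P(D|III)·P(III)
      = 0.057·0.25 + 0.1066·0.6 + 0.1905·0.15
      = 0.01425 + 0.06396 + 0.028575 = 0.106785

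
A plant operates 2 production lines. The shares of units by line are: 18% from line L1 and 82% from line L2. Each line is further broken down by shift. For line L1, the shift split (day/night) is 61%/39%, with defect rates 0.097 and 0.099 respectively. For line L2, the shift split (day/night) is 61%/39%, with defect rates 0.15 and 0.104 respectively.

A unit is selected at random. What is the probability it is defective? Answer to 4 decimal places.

P(D|L1) = 0.61·0.097 + 0.39·0.099 = 0.05917 + 0.03861 = 0.09778
P(D|L2) = 0.61·0.15 + 0.39·0.104 = 0.0915 + 0.04056 = 0.13206
By total probability over the outer partition,
P(D) = 0.18·0.09778 + 0.82·0.13206
      = 0.0176004 + 0.1082892 = 0.1258896

0.1259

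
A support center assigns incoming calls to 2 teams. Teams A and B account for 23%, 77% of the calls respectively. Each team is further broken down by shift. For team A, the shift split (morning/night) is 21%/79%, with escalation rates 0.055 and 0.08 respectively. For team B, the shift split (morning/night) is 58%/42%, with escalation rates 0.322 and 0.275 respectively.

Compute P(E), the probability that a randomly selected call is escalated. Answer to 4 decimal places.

0.2499

P(E|A) = 0.21·0.055 + 0.79·0.08 = 0.01155 + 0.0632 = 0.07475
P(E|B) = 0.58·0.322 + 0.42·0.275 = 0.18676 + 0.1155 = 0.30226
Then overall,
P(E) = 0.23·0.07475 + 0.77·0.30226
      = 0.0171925 + 0.2327402 = 0.2499327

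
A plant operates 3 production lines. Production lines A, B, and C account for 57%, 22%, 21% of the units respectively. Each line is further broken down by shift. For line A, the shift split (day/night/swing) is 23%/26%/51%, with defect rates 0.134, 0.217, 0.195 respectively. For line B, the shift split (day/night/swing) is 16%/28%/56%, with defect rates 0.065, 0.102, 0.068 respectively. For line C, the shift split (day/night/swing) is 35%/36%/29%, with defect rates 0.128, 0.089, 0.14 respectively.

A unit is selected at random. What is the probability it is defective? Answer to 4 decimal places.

0.1480

P(D|A) = 0.23·0.134 + 0.26·0.217 + 0.51·0.195 = 0.03082 + 0.05642 + 0.09945 = 0.18669
P(D|B) = 0.16·0.065 + 0.28·0.102 + 0.56·0.068 = 0.0104 + 0.02856 + 0.03808 = 0.07704
P(D|C) = 0.35·0.128 + 0.36·0.089 + 0.29·0.14 = 0.0448 + 0.03204 + 0.0406 = 0.11744
Then overall,
P(D) = 0.57·0.18669 + 0.22·0.07704 + 0.21·0.11744
      = 0.1064133 + 0.0169488 + 0.0246624 = 0.1480245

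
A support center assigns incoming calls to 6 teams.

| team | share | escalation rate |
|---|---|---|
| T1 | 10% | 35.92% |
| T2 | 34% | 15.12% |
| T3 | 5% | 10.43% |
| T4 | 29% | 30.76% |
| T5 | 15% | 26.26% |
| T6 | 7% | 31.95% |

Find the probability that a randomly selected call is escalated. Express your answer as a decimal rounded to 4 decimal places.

0.2435

P(E) = P(E|T1)·P(T1) + P(E|T2)·P(T2) + P(E|T3)·P(T3) + P(E|T4)·P(T4) + P(E|T5)·P(T5) + P(E|T6)·P(T6)
      = 0.3592·0.1 + 0.1512·0.34 + 0.1043·0.05 + 0.3076·0.29 + 0.2626·0.15 + 0.3195·0.07
      = 0.03592 + 0.051408 + 0.005215 + 0.089204 + 0.03939 + 0.022365 = 0.243502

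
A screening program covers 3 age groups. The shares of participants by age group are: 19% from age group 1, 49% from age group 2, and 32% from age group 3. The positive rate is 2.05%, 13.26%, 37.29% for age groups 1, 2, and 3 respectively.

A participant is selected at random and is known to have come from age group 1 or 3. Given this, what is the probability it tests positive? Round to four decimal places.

Let S = {1, 3}.
P(S) = 0.19 + 0.32 = 0.51.
P(T ∩ S) = 0.0205·0.19 + 0.3729·0.32 = 0.003895 + 0.119328 = 0.123223.
P(T | S) = 0.123223 / 0.51 = 0.241614…

0.2416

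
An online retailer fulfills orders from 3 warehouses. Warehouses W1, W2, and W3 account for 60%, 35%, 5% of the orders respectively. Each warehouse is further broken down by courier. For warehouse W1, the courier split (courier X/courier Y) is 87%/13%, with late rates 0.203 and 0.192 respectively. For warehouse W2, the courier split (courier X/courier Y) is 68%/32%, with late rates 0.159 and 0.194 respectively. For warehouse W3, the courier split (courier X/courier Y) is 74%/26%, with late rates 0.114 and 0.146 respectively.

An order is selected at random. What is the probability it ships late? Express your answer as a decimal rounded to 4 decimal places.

P(L|W1) = 0.87·0.203 + 0.13·0.192 = 0.17661 + 0.02496 = 0.20157
P(L|W2) = 0.68·0.159 + 0.32·0.194 = 0.10812 + 0.06208 = 0.1702
P(L|W3) = 0.74·0.114 + 0.26·0.146 = 0.08436 + 0.03796 = 0.12232
Then overall,
P(L) = 0.6·0.20157 + 0.35·0.1702 + 0.05·0.12232
      = 0.120942 + 0.05957 + 0.006116 = 0.186628

P(L) ≈ 0.1866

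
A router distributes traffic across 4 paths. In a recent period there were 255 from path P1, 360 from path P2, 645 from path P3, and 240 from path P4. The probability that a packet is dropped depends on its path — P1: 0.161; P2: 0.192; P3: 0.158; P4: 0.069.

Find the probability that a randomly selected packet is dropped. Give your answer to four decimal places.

P(L) ≈ 0.1524

Total: 255 + 360 + 645 + 240 = 1500.
P(P1) = 255/1500 = 0.17. P(P2) = 360/1500 = 0.24. P(P3) = 645/1500 = 0.43. P(P4) = 240/1500 = 0.16.
By the law of total probability,
P(L) = P(L|P1)·P(P1) + P(L|P2)·P(P2) + P(L|P3)·P(P3) + P(L|P4)·P(P4)
      = 0.161·0.17 + 0.192·0.24 + 0.158·0.43 + 0.069·0.16
      = 0.02737 + 0.04608 + 0.06794 + 0.01104 = 0.15243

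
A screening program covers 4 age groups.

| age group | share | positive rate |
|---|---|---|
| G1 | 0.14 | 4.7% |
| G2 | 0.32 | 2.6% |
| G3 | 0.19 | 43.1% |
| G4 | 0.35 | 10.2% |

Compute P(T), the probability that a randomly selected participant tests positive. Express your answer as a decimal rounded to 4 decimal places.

Using total probability over the partition,
P(T) = P(T|G1)·P(G1) + P(T|G2)·P(G2) + P(T|G3)·P(G3) + P(T|G4)·P(G4)
      = 0.047·0.14 + 0.026·0.32 + 0.431·0.19 + 0.102·0.35
      = 0.00658 + 0.00832 + 0.08189 + 0.0357 = 0.13249

0.1325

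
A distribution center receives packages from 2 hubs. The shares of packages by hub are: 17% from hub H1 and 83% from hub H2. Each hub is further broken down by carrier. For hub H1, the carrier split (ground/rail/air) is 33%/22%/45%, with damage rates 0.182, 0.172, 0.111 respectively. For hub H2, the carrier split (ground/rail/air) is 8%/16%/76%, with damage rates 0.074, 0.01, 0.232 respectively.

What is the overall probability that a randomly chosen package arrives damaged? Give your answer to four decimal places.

P(D|H1) = 0.33·0.182 + 0.22·0.172 + 0.45·0.111 = 0.06006 + 0.03784 + 0.04995 = 0.14785
P(D|H2) = 0.08·0.074 + 0.16·0.01 + 0.76·0.232 = 0.00592 + 0.0016 + 0.17632 = 0.18384
Then overall,
P(D) = 0.17·0.14785 + 0.83·0.18384
      = 0.0251345 + 0.1525872 = 0.1777217

0.1777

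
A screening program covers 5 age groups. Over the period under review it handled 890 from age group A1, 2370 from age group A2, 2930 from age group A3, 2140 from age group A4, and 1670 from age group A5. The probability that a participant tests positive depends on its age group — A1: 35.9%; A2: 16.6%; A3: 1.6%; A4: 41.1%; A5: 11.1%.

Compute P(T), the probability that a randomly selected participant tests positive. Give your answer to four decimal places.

P(T) ≈ 0.1825

Total: 890 + 2370 + 2930 + 2140 + 1670 = 10000.
P(A1) = 890/10000 = 0.089. P(A2) = 2370/10000 = 0.237. P(A3) = 2930/10000 = 0.293. P(A4) = 2140/10000 = 0.214. P(A5) = 1670/10000 = 0.167.
Using total probability over the partition,
P(T) = P(T|A1)·P(A1) + P(T|A2)·P(A2) + P(T|A3)·P(A3) + P(T|A4)·P(A4) + P(T|A5)·P(A5)
      = 0.359·0.089 + 0.166·0.237 + 0.016·0.293 + 0.411·0.214 + 0.111·0.167
      = 0.031951 + 0.039342 + 0.004688 + 0.087954 + 0.018537 = 0.182472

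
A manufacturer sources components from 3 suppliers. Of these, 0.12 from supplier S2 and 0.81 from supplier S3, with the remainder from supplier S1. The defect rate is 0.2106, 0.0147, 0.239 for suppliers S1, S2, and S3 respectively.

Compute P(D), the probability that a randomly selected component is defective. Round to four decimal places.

P(S1) = 1 − (0.12 + 0.81) = 0.07.
P(D) = P(D|S1)·P(S1) + P(D|S2)·P(S2) + P(D|S3)·P(S3)
      = 0.2106·0.07 + 0.0147·0.12 + 0.239·0.81
      = 0.014742 + 0.001764 + 0.19359 = 0.210096

P(D) ≈ 0.2101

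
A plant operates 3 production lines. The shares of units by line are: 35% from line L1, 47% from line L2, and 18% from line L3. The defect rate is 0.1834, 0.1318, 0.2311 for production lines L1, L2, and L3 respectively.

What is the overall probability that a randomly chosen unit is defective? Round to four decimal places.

P(D) ≈ 0.1677

Summing over the partition,
P(D) = P(D|L1)·P(L1) + P(D|L2)·P(L2) + P(D|L3)·P(L3)
      = 0.1834·0.35 + 0.1318·0.47 + 0.2311·0.18
      = 0.06419 + 0.061946 + 0.041598 = 0.167734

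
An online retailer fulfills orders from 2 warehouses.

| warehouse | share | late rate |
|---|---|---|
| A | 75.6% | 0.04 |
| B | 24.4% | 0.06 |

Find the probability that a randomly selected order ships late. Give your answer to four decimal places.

Using total probability over the partition,
P(L) = P(L|A)·P(A) + P(L|B)·P(B)
      = 0.04·0.756 + 0.06·0.244
      = 0.03024 + 0.01464 = 0.04488

P(L) ≈ 0.0449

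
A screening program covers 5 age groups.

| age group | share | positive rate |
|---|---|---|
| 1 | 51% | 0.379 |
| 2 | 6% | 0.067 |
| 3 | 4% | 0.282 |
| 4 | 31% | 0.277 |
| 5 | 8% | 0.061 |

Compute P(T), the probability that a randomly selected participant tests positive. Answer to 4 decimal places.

0.2993

By the law of total probability,
P(T) = P(T|1)·P(1) + P(T|2)·P(2) + P(T|3)·P(3) + P(T|4)·P(4) + P(T|5)·P(5)
      = 0.379·0.51 + 0.067·0.06 + 0.282·0.04 + 0.277·0.31 + 0.061·0.08
      = 0.19329 + 0.00402 + 0.01128 + 0.08587 + 0.00488 = 0.29934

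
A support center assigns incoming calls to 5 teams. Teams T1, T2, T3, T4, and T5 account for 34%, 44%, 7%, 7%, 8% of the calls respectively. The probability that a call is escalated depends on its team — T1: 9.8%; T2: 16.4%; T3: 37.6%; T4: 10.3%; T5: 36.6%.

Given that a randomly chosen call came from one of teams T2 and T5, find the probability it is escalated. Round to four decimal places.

0.1951

Let S = {T2, T5}.
P(S) = 0.44 + 0.08 = 0.52.
P(E ∩ S) = 0.164·0.44 + 0.366·0.08 = 0.07216 + 0.02928 = 0.10144.
P(E | S) = 0.10144 / 0.52 = 0.195077…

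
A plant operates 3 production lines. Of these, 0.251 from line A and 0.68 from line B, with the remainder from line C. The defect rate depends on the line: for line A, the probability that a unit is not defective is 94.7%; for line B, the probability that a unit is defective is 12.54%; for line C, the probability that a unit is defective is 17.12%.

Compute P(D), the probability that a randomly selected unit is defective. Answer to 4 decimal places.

P(D) ≈ 0.1104

P(C) = 1 − (0.251 + 0.68) = 0.069.
P(D|A) = 1 − 0.947 = 0.053.
Summing over the partition,
P(D) = P(D|A)·P(A) + P(D|B)·P(B) + P(D|C)·P(C)
      = 0.053·0.251 + 0.1254·0.68 + 0.1712·0.069
      = 0.013303 + 0.085272 + 0.0118128 = 0.1103878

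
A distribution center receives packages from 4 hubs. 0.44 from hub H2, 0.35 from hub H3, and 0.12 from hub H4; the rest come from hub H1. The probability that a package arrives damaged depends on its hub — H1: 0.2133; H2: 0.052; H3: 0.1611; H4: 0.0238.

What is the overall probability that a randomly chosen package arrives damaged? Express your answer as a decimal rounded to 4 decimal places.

P(H1) = 1 − (0.44 + 0.35 + 0.12) = 0.09.
Summing over the partition,
P(D) = P(D|H1)·P(H1) + P(D|H2)·P(H2) + P(D|H3)·P(H3) + P(D|H4)·P(H4)
      = 0.2133·0.09 + 0.052·0.44 + 0.1611·0.35 + 0.0238·0.12
      = 0.019197 + 0.02288 + 0.056385 + 0.002856 = 0.101318

0.1013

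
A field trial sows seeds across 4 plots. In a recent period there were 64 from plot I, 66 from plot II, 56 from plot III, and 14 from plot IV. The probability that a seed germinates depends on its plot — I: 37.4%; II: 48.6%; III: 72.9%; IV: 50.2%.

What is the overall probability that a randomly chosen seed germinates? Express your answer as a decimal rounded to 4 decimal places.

P(G) ≈ 0.5193

Total: 64 + 66 + 56 + 14 = 200.
P(I) = 64/200 = 0.32. P(II) = 66/200 = 0.33. P(III) = 56/200 = 0.28. P(IV) = 14/200 = 0.07.
P(G) = P(G|I)·P(I) + P(G|II)·P(II) + P(G|III)·P(III) + P(G|IV)·P(IV)
      = 0.374·0.32 + 0.486·0.33 + 0.729·0.28 + 0.502·0.07
      = 0.11968 + 0.16038 + 0.20412 + 0.03514 = 0.51932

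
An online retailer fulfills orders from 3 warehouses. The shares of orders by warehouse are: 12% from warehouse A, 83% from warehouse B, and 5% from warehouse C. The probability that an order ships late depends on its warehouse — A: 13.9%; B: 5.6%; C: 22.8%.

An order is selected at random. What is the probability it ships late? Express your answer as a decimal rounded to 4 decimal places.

By the law of total probability,
P(L) = P(L|A)·P(A) + P(L|B)·P(B) + P(L|C)·P(C)
      = 0.139·0.12 + 0.056·0.83 + 0.228·0.05
      = 0.01668 + 0.04648 + 0.0114 = 0.07456

P(L) ≈ 0.0746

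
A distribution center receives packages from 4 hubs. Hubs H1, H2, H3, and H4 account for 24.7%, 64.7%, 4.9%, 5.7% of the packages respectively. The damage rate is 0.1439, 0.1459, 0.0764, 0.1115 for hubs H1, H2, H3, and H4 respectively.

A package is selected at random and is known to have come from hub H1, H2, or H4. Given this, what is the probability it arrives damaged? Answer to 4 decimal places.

Let S = {H1, H2, H4}.
P(S) = 0.247 + 0.647 + 0.057 = 0.951.
P(D ∩ S) = 0.1439·0.247 + 0.1459·0.647 + 0.1115·0.057 = 0.0355433 + 0.0943973 + 0.0063555 = 0.1362961.
P(D | S) = 0.1362961 / 0.951 = 0.143319…

0.1433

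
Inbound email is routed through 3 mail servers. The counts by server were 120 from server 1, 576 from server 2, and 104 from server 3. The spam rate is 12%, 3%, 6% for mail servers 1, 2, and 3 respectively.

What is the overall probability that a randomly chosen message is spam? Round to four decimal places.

P(S) ≈ 0.0474

Total: 120 + 576 + 104 = 800.
P(1) = 120/800 = 0.15. P(2) = 576/800 = 0.72. P(3) = 104/800 = 0.13.
P(S) = P(S|1)·P(1) + P(S|2)·P(2) + P(S|3)·P(3)
      = 0.12·0.15 + 0.03·0.72 + 0.06·0.13
      = 0.018 + 0.0216 + 0.0078 = 0.0474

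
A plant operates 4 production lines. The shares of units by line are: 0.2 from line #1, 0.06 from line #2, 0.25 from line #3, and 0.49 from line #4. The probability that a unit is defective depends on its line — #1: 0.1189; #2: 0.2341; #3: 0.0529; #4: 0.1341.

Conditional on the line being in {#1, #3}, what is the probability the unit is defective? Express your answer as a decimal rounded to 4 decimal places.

0.0822

Let S = {#1, #3}.
P(S) = 0.2 + 0.25 = 0.45.
P(D ∩ S) = 0.1189·0.2 + 0.0529·0.25 = 0.02378 + 0.013225 = 0.037005.
P(D | S) = 0.037005 / 0.45 = 0.082233…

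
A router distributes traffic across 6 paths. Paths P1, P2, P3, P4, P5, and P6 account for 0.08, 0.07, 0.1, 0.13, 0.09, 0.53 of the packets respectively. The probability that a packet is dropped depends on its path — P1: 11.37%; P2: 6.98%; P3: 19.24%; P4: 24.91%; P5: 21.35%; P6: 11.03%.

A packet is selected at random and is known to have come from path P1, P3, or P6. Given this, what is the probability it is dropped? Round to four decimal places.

0.1222

Let S = {P1, P3, P6}.
P(S) = 0.08 + 0.1 + 0.53 = 0.71.
P(L ∩ S) = 0.1137·0.08 + 0.1924·0.1 + 0.1103·0.53 = 0.009096 + 0.01924 + 0.058459 = 0.086795.
P(L | S) = 0.086795 / 0.71 = 0.122246…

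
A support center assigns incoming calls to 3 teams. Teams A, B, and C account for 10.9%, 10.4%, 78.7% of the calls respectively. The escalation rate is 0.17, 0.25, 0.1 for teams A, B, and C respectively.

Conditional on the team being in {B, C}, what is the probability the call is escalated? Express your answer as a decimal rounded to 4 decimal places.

Let S = {B, C}.
P(S) = 0.104 + 0.787 = 0.891.
P(E ∩ S) = 0.25·0.104 + 0.1·0.787 = 0.026 + 0.0787 = 0.1047.
P(E | S) = 0.1047 / 0.891 = 0.117508…

P(E|S) ≈ 0.1175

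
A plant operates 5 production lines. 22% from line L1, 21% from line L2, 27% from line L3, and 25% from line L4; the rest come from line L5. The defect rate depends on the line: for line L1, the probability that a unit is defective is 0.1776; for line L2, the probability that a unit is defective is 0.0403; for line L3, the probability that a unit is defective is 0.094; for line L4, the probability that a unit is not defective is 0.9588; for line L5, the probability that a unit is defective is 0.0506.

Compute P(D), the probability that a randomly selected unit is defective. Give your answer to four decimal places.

P(D) ≈ 0.0857

P(L5) = 1 − (0.22 + 0.21 + 0.27 + 0.25) = 0.05.
P(D|L4) = 1 − 0.9588 = 0.0412.
By the law of total probability,
P(D) = P(D|L1)·P(L1) + P(D|L2)·P(L2) + P(D|L3)·P(L3) + P(D|L4)·P(L4) + P(D|L5)·P(L5)
      = 0.1776·0.22 + 0.0403·0.21 + 0.094·0.27 + 0.0412·0.25 + 0.0506·0.05
      = 0.039072 + 0.008463 + 0.02538 + 0.0103 + 0.00253 = 0.085745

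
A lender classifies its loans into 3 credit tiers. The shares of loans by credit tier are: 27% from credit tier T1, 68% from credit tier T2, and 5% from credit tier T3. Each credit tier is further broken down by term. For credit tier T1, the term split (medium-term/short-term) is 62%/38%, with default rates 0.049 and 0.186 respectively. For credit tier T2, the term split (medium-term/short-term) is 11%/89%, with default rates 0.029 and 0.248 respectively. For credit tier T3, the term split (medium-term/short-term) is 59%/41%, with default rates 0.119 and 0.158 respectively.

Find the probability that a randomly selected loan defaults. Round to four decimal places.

P(D) ≈ 0.1863

P(D|T1) = 0.62·0.049 + 0.38·0.186 = 0.03038 + 0.07068 = 0.10106
P(D|T2) = 0.11·0.029 + 0.89·0.248 = 0.00319 + 0.22072 = 0.22391
P(D|T3) = 0.59·0.119 + 0.41·0.158 = 0.07021 + 0.06478 = 0.13499
By total probability over the outer partition,
P(D) = 0.27·0.10106 + 0.68·0.22391 + 0.05·0.13499
      = 0.0272862 + 0.1522588 + 0.0067495 = 0.1862945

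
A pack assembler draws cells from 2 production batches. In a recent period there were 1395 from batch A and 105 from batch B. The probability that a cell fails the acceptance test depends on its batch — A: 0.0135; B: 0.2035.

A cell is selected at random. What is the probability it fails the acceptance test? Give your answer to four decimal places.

Total: 1395 + 105 = 1500.
P(A) = 1395/1500 = 0.93. P(B) = 105/1500 = 0.07.
By the law of total probability,
P(F) = P(F|A)·P(A) + P(F|B)·P(B)
      = 0.0135·0.93 + 0.2035·0.07
      = 0.012555 + 0.014245 = 0.0268

P(F) ≈ 0.0268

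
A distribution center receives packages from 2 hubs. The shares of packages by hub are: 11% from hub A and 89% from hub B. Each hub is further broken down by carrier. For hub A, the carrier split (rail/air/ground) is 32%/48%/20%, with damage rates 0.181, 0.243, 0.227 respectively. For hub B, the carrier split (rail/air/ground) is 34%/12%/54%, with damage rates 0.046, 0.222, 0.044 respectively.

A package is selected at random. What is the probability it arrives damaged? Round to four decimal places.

P(D|A) = 0.32·0.181 + 0.48·0.243 + 0.2·0.227 = 0.05792 + 0.11664 + 0.0454 = 0.21996
P(D|B) = 0.34·0.046 + 0.12·0.222 + 0.54·0.044 = 0.01564 + 0.02664 + 0.02376 = 0.06604
Then overall,
P(D) = 0.11·0.21996 + 0.89·0.06604
      = 0.0241956 + 0.0587756 = 0.0829712

P(D) ≈ 0.0830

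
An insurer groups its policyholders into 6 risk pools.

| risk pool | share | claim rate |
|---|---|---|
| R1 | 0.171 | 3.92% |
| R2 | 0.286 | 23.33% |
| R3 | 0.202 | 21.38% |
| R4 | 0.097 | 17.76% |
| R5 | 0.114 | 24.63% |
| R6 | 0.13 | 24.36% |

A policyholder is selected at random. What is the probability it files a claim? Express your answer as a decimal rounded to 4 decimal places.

P(C) = P(C|R1)·P(R1) + P(C|R2)·P(R2) + P(C|R3)·P(R3) + P(C|R4)·P(R4) + P(C|R5)·P(R5) + P(C|R6)·P(R6)
      = 0.0392·0.171 + 0.2333·0.286 + 0.2138·0.202 + 0.1776·0.097 + 0.2463·0.114 + 0.2436·0.13
      = 0.0067032 + 0.0667238 + 0.0431876 + 0.0172272 + 0.0280782 + 0.031668 = 0.193588

P(C) ≈ 0.1936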